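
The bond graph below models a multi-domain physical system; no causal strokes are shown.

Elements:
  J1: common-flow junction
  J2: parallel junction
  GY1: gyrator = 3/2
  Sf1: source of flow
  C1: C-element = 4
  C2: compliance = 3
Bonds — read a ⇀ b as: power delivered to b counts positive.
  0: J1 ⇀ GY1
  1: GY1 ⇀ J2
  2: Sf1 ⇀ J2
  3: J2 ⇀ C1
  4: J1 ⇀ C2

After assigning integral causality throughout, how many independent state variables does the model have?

2  (C1, C2 all integral)

bond 2 stroke→Sf1  (Sf1 fixes flow; stroke at Sf1)
bond 3 stroke→J2  (C1: C, integral causality)
bond 1 stroke→GY1  (common-e at J2 fixed by 3)
bond 0 stroke→GY1  (GY1: gyrator matches bond 1)
bond 4 stroke→J1  (J1: bond 0 brought flow, rest push out)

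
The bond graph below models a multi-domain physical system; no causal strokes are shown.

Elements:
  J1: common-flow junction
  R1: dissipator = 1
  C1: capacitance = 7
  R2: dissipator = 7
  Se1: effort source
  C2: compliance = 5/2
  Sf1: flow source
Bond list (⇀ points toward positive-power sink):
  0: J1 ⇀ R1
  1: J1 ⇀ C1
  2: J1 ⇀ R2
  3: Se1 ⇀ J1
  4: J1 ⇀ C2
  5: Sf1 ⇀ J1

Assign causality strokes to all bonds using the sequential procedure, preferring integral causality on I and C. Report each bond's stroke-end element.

b0 →J1
b1 →J1
b2 →J1
b3 →J1
b4 →J1
b5 →Sf1

bond 3 stroke at J1  (source Se1 imposes e)
bond 5 stroke at Sf1  (source Sf1 imposes f)
bond 0 stroke at J1  (1-jn J1 has f-setter on 5)
bond 1 stroke at J1  (1-jn J1 has f-setter on 5)
bond 2 stroke at J1  (common-f at J1 fixed by 5)
bond 4 stroke at J1  (common-f at J1 fixed by 5)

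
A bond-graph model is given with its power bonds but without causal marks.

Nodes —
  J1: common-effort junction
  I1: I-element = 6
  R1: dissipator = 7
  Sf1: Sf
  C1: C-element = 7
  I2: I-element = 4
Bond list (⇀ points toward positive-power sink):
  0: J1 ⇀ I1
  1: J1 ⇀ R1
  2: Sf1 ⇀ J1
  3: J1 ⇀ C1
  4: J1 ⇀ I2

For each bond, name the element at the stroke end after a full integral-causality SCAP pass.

β0 stroke at I1
β1 stroke at R1
β2 stroke at Sf1
β3 stroke at J1
β4 stroke at I2

β2 |Sf1  (source Sf1 imposes f)
β0 |I1  (prefer integral on I1)
β3 |J1  (prefer integral on C1)
β1 |R1  (common-e at J1 fixed by 3)
β4 |I2  (0-jn J1 has e-setter on 3)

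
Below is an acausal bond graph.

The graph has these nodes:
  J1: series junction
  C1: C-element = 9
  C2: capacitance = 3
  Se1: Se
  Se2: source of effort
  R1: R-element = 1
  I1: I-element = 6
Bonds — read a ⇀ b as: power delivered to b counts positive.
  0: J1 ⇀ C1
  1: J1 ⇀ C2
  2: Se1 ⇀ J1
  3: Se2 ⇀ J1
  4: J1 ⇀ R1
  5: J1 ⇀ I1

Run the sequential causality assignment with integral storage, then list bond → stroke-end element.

β0 |J1
β1 |J1
β2 |J1
β3 |J1
β4 |J1
β5 |I1

bond 2 |J1  (Se1 (Se) sets effort on bond)
bond 3 |J1  (Se2: effort source, stroke at far end)
bond 0 |J1  (C1: C, integral causality)
bond 1 |J1  (C2 integral (e out))
bond 5 |I1  (I1: I, integral causality)
bond 4 |J1  (J1: bond 5 brought flow, rest push out)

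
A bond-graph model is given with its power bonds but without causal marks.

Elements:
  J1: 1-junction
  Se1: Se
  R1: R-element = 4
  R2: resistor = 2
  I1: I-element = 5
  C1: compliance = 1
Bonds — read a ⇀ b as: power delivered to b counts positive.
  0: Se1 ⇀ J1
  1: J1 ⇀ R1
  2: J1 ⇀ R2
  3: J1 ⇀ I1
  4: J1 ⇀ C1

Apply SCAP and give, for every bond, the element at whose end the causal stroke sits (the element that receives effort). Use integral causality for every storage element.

β0 |J1  (source Se1 imposes e)
β3 |I1  (I1 outputs flow p/I1)
β1 |J1  (J1: bond 3 brought flow, rest push out)
β2 |J1  (J1 flow already set via bond 3)
β4 |J1  (J1 flow already set via bond 3)

β0 stroke at J1
β1 stroke at J1
β2 stroke at J1
β3 stroke at I1
β4 stroke at J1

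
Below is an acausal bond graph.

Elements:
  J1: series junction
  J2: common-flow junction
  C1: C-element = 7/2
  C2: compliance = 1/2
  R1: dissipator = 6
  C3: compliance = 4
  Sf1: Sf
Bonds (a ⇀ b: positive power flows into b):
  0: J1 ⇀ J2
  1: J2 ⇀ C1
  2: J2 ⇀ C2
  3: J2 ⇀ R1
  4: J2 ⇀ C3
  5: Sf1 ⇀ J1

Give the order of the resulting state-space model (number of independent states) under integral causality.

3  (C1, C2, C3 all integral)

β5 |Sf1  (Sf1 fixes flow; stroke at Sf1)
β0 |J1  (J1: bond 5 brought flow, rest push out)
β1 |J2  (J2: bond 0 brought flow, rest push out)
β2 |J2  (common-f at J2 fixed by 0)
β3 |J2  (J2: bond 0 brought flow, rest push out)
β4 |J2  (1-jn J2 has f-setter on 0)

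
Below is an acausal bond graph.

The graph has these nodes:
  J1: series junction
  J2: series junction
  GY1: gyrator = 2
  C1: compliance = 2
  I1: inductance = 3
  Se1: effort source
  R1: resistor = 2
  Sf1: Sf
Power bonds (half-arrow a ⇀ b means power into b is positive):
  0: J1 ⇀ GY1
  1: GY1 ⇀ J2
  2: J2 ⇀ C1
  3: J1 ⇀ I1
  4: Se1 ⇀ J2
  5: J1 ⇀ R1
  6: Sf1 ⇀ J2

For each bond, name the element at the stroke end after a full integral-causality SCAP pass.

bond 4 |J2  (Se1 (Se) sets effort on bond)
bond 6 |Sf1  (Sf1 (Sf) sets flow on bond)
bond 1 |J2  (1-jn J2 has f-setter on 6)
bond 2 |J2  (common-f at J2 fixed by 6)
bond 0 |J1  (GY1 both-in/both-out from 1)
bond 3 |I1  (I1 outputs flow p/I1)
bond 5 |J1  (1-jn J1 has f-setter on 3)

bond 0 →J1
bond 1 →J2
bond 2 →J2
bond 3 →I1
bond 4 →J2
bond 5 →J1
bond 6 →Sf1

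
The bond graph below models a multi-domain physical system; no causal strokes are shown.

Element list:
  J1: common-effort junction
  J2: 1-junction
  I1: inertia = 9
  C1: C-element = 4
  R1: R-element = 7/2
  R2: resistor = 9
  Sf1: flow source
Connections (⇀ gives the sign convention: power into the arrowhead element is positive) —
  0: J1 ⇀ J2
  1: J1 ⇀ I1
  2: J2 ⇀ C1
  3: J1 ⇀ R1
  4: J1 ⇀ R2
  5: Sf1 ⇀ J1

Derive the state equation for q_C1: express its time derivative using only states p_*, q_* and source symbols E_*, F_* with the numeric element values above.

b5 stroke→Sf1  (source Sf1 imposes f)
b1 stroke→I1  (I1 outputs flow p/I1)
b2 stroke→J2  (C1 outputs effort q/C1)
b0 stroke→J1  (closing 1-jn rule on J2)
b3 stroke→R1  (common-e at J1 fixed by 0)
b4 stroke→R2  (0-jn J1 has e-setter on 0)

dq_C1/dt = F_Sf1 - p_I1/9 - 25*q_C1/252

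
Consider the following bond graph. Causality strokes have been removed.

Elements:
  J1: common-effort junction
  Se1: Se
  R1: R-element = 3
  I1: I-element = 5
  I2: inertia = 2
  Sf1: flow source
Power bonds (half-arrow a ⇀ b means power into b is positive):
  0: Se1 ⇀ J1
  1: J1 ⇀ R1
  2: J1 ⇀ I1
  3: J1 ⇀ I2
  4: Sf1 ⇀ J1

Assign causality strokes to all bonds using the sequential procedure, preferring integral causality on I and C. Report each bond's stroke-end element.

#0 stroke at J1  (source Se1 imposes e)
#4 stroke at Sf1  (Sf1: flow source, stroke at near end)
#1 stroke at R1  (0-jn J1 has e-setter on 0)
#2 stroke at I1  (common-e at J1 fixed by 0)
#3 stroke at I2  (J1 effort already set via bond 0)

β0 →J1
β1 →R1
β2 →I1
β3 →I2
β4 →Sf1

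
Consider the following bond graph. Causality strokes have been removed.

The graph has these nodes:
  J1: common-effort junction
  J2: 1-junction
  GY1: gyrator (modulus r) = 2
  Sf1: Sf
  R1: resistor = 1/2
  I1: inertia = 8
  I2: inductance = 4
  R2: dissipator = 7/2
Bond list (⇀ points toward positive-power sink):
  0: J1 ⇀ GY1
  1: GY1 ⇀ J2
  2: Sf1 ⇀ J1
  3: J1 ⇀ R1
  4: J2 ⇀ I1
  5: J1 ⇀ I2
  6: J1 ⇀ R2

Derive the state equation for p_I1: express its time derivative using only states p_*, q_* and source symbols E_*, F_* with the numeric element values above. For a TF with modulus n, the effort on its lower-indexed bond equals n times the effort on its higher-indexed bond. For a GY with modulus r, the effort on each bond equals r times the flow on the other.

β2 |Sf1  (source Sf1 imposes f)
β4 |I1  (I1 integral (f out))
β1 |J2  (J2 flow already set via bond 4)
β0 |J1  (GY1 both-in/both-out from 1)
β3 |R1  (common-e at J1 fixed by 0)
β5 |I2  (J1 effort already set via bond 0)
β6 |R2  (J1: bond 0 brought effort, rest push out)

dp_I1/dt = 2*F_Sf1 - 8*p_I1/7 - p_I2/2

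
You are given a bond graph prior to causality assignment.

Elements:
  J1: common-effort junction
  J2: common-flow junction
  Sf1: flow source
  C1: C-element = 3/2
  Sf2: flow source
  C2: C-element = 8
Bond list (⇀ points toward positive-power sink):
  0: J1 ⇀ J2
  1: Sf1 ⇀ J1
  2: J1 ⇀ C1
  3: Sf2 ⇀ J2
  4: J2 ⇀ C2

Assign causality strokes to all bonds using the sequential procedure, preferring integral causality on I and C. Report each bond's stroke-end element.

β1 stroke→Sf1  (Sf1 fixes flow; stroke at Sf1)
β3 stroke→Sf2  (Sf2: flow source, stroke at near end)
β0 stroke→J2  (1-jn J2 has f-setter on 3)
β4 stroke→J2  (J2: bond 3 brought flow, rest push out)
β2 stroke→J1  (only one effort-in slot at J1)

β0 →J2
β1 →Sf1
β2 →J1
β3 →Sf2
β4 →J2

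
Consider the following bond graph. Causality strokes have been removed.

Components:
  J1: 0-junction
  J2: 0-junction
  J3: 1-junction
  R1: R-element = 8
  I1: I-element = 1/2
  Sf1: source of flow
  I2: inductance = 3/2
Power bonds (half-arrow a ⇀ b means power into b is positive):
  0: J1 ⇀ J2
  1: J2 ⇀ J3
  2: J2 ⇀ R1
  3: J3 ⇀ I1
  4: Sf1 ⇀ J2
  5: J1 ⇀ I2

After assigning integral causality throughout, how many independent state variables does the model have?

2  (I1, I2 all integral)

bond 4 stroke at Sf1  (source Sf1 imposes f)
bond 3 stroke at I1  (I1 outputs flow p/I1)
bond 1 stroke at J3  (J3: bond 3 brought flow, rest push out)
bond 5 stroke at I2  (I2 outputs flow p/I2)
bond 0 stroke at J1  (closing 0-jn rule on J1)
bond 2 stroke at J2  (closing 0-jn rule on J2)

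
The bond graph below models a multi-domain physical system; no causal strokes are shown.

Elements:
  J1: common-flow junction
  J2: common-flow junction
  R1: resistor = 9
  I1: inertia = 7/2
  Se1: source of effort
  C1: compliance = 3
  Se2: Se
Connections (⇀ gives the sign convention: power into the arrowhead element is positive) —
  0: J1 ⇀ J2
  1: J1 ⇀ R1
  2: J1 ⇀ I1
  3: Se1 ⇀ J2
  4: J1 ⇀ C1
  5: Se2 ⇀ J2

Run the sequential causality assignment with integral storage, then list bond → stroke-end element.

#0 |J1
#1 |J1
#2 |I1
#3 |J2
#4 |J1
#5 |J2

#3 →J2  (source Se1 imposes e)
#5 →J2  (source Se2 imposes e)
#0 →J1  (J2: last free bond brings flow in)
#2 →I1  (I1: I, integral causality)
#1 →J1  (J1: bond 2 brought flow, rest push out)
#4 →J1  (1-jn J1 has f-setter on 2)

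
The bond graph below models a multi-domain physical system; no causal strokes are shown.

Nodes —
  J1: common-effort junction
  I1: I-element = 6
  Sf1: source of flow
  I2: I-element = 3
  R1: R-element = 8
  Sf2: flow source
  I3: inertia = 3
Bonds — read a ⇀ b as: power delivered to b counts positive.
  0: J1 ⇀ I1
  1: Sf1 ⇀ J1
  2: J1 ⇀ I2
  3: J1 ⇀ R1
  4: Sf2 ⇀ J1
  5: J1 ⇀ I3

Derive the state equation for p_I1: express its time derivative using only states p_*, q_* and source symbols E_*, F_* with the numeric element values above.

β1 stroke at Sf1  (Sf1: flow source, stroke at near end)
β4 stroke at Sf2  (source Sf2 imposes f)
β0 stroke at I1  (I1: I, integral causality)
β2 stroke at I2  (I2: I, integral causality)
β5 stroke at I3  (I3 integral (f out))
β3 stroke at J1  (J1: last free bond brings effort in)

dp_I1/dt = 8*F_Sf1 + 8*F_Sf2 - 4*p_I1/3 - 8*p_I2/3 - 8*p_I3/3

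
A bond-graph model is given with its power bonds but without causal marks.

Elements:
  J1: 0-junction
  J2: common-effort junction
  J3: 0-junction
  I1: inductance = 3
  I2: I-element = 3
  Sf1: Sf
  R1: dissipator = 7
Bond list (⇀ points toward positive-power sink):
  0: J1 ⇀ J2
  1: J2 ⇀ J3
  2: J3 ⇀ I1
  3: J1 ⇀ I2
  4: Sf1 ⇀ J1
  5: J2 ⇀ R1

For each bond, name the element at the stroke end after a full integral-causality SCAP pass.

#4 stroke→Sf1  (source Sf1 imposes f)
#2 stroke→I1  (I1 integral (f out))
#1 stroke→J3  (closing 0-jn rule on J3)
#3 stroke→I2  (I2 integral (f out))
#0 stroke→J1  (closing 0-jn rule on J1)
#5 stroke→J2  (only one effort-in slot at J2)

bond 0 →J1
bond 1 →J3
bond 2 →I1
bond 3 →I2
bond 4 →Sf1
bond 5 →J2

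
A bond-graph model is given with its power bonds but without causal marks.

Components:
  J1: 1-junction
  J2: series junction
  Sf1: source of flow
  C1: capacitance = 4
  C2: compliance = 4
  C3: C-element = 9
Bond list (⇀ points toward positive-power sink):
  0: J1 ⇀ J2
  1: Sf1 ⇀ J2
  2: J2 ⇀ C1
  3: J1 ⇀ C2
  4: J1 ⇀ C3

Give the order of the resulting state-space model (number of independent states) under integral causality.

3  (C1, C2, C3 all integral)

β1 |Sf1  (source Sf1 imposes f)
β0 |J2  (common-f at J2 fixed by 1)
β2 |J2  (J2 flow already set via bond 1)
β3 |J1  (common-f at J1 fixed by 0)
β4 |J1  (common-f at J1 fixed by 0)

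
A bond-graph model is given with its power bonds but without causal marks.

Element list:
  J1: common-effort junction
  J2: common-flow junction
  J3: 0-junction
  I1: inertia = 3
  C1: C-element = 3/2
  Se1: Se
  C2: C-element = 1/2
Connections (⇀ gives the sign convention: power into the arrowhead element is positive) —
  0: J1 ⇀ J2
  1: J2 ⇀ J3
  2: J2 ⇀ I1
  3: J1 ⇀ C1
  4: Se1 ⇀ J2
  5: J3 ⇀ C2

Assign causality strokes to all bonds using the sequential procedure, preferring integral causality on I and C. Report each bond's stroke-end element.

β0 stroke→J2
β1 stroke→J2
β2 stroke→I1
β3 stroke→J1
β4 stroke→J2
β5 stroke→J3

bond 4 →J2  (source Se1 imposes e)
bond 2 →I1  (I1 integral (f out))
bond 0 →J2  (1-jn J2 has f-setter on 2)
bond 1 →J2  (J2: bond 2 brought flow, rest push out)
bond 5 →J3  (only one effort-in slot at J3)
bond 3 →J1  (J1: last free bond brings effort in)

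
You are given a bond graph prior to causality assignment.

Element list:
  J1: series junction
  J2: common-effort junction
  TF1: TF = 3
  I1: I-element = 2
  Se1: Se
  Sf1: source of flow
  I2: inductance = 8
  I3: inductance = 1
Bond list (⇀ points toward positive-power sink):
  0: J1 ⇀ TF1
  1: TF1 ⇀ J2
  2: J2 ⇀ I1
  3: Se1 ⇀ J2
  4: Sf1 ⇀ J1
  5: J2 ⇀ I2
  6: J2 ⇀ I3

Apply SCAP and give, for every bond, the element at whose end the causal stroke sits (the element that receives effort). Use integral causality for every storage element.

b0 stroke→J1
b1 stroke→TF1
b2 stroke→I1
b3 stroke→J2
b4 stroke→Sf1
b5 stroke→I2
b6 stroke→I3

β3 stroke at J2  (Se1: effort source, stroke at far end)
β4 stroke at Sf1  (Sf1: flow source, stroke at near end)
β0 stroke at J1  (J1 flow already set via bond 4)
β1 stroke at TF1  (J2: bond 3 brought effort, rest push out)
β2 stroke at I1  (common-e at J2 fixed by 3)
β5 stroke at I2  (common-e at J2 fixed by 3)
β6 stroke at I3  (common-e at J2 fixed by 3)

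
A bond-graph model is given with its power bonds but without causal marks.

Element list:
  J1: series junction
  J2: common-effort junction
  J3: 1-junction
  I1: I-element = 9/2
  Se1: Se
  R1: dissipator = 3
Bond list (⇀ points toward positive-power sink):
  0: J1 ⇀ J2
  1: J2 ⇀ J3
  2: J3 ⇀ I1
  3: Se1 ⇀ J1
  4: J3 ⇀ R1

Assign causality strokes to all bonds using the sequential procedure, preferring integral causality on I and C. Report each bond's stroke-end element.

b0 stroke at J2
b1 stroke at J3
b2 stroke at I1
b3 stroke at J1
b4 stroke at J3

β3 →J1  (Se1: effort source, stroke at far end)
β0 →J2  (J1 needs exactly one f-in)
β1 →J3  (0-jn J2 has e-setter on 0)
β2 →I1  (prefer integral on I1)
β4 →J3  (1-jn J3 has f-setter on 2)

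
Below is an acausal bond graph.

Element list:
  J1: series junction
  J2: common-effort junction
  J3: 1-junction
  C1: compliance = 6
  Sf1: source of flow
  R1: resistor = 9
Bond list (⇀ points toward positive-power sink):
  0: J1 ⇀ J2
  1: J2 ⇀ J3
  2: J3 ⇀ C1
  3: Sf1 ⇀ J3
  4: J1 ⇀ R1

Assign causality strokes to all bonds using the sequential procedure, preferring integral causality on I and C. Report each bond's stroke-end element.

β3 stroke→Sf1  (Sf1 (Sf) sets flow on bond)
β1 stroke→J3  (J3: bond 3 brought flow, rest push out)
β2 stroke→J3  (J3: bond 3 brought flow, rest push out)
β0 stroke→J2  (J2: last free bond brings effort in)
β4 stroke→J1  (1-jn J1 has f-setter on 0)

β0 |J2
β1 |J3
β2 |J3
β3 |Sf1
β4 |J1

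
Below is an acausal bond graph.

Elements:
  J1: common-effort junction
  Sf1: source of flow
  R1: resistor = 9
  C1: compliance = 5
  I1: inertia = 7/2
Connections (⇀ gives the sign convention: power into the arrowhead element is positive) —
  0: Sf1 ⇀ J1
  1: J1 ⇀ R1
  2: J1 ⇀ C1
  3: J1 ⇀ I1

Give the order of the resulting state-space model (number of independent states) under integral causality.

b0 stroke at Sf1  (Sf1 fixes flow; stroke at Sf1)
b2 stroke at J1  (prefer integral on C1)
b1 stroke at R1  (common-e at J1 fixed by 2)
b3 stroke at I1  (common-e at J1 fixed by 2)

2  (C1, I1 all integral)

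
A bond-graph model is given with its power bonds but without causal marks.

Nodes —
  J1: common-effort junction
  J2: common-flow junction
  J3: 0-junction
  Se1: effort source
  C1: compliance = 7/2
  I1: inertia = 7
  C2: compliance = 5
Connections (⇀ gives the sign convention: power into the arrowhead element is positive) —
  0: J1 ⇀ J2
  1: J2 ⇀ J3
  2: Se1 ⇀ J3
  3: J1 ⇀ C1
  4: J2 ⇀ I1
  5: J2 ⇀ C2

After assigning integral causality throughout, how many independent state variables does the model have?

3  (C1, C2, I1 all integral)

bond 2 |J3  (Se1 (Se) sets effort on bond)
bond 1 |J2  (common-e at J3 fixed by 2)
bond 3 |J1  (prefer integral on C1)
bond 0 |J2  (common-e at J1 fixed by 3)
bond 4 |I1  (I1: I, integral causality)
bond 5 |J2  (1-jn J2 has f-setter on 4)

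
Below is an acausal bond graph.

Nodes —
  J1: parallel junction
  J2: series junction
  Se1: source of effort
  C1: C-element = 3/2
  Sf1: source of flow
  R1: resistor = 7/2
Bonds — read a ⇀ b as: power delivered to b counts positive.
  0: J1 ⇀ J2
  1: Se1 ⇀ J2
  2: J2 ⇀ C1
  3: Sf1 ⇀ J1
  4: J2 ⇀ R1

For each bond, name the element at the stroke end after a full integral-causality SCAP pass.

β0 |J1
β1 |J2
β2 |J2
β3 |Sf1
β4 |J2

β1 |J2  (Se1: effort source, stroke at far end)
β3 |Sf1  (source Sf1 imposes f)
β0 |J1  (J1: last free bond brings effort in)
β2 |J2  (J2: bond 0 brought flow, rest push out)
β4 |J2  (J2 flow already set via bond 0)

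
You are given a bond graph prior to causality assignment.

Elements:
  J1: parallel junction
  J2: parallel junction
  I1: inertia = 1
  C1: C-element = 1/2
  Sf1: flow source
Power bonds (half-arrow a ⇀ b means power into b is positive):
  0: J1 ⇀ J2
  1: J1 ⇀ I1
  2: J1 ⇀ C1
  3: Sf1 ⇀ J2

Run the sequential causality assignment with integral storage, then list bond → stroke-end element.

bond 3 stroke at Sf1  (Sf1: flow source, stroke at near end)
bond 0 stroke at J2  (J2: last free bond brings effort in)
bond 1 stroke at I1  (I1: I, integral causality)
bond 2 stroke at J1  (closing 0-jn rule on J1)

#0 |J2
#1 |I1
#2 |J1
#3 |Sf1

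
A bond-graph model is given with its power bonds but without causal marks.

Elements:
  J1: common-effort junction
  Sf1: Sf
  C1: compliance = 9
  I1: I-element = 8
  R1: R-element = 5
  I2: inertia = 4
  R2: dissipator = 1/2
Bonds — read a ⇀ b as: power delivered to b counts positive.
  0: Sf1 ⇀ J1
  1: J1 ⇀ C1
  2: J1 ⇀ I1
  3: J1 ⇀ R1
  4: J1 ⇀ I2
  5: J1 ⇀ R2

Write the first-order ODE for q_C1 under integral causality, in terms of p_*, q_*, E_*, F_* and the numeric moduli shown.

dq_C1/dt = F_Sf1 - p_I1/8 - p_I2/4 - 11*q_C1/45

b0 |Sf1  (Sf1: flow source, stroke at near end)
b1 |J1  (C1 outputs effort q/C1)
b2 |I1  (0-jn J1 has e-setter on 1)
b3 |R1  (J1: bond 1 brought effort, rest push out)
b4 |I2  (common-e at J1 fixed by 1)
b5 |R2  (0-jn J1 has e-setter on 1)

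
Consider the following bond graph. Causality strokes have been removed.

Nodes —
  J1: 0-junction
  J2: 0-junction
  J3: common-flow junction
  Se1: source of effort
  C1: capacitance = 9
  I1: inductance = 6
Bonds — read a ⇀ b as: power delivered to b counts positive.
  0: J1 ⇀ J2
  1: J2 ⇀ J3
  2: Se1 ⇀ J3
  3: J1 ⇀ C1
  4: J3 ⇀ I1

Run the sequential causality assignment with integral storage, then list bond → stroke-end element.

β0 stroke at J2
β1 stroke at J3
β2 stroke at J3
β3 stroke at J1
β4 stroke at I1

#2 stroke→J3  (source Se1 imposes e)
#3 stroke→J1  (C1 integral (e out))
#0 stroke→J2  (0-jn J1 has e-setter on 3)
#1 stroke→J3  (0-jn J2 has e-setter on 0)
#4 stroke→I1  (J3: last free bond brings flow in)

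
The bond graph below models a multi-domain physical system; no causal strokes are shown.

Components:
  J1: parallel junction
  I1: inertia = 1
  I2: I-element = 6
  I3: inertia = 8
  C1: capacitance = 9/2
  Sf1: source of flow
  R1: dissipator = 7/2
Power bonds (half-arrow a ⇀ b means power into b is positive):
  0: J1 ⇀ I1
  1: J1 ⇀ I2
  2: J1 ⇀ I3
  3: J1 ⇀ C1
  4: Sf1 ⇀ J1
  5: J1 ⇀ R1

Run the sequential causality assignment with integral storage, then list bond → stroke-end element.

#4 stroke→Sf1  (Sf1: flow source, stroke at near end)
#0 stroke→I1  (I1 integral (f out))
#1 stroke→I2  (I2 integral (f out))
#2 stroke→I3  (I3 integral (f out))
#3 stroke→J1  (C1 integral (e out))
#5 stroke→R1  (0-jn J1 has e-setter on 3)

bond 0 stroke at I1
bond 1 stroke at I2
bond 2 stroke at I3
bond 3 stroke at J1
bond 4 stroke at Sf1
bond 5 stroke at R1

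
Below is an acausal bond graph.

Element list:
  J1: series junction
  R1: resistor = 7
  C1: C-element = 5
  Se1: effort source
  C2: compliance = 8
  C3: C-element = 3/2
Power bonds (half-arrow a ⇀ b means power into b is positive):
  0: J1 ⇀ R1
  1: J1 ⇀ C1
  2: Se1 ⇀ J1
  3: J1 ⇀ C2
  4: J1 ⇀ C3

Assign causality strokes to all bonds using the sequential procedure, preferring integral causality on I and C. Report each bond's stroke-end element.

#2 |J1  (source Se1 imposes e)
#1 |J1  (prefer integral on C1)
#3 |J1  (C2: C, integral causality)
#4 |J1  (C3 outputs effort q/C3)
#0 |R1  (closing 1-jn rule on J1)

bond 0 stroke at R1
bond 1 stroke at J1
bond 2 stroke at J1
bond 3 stroke at J1
bond 4 stroke at J1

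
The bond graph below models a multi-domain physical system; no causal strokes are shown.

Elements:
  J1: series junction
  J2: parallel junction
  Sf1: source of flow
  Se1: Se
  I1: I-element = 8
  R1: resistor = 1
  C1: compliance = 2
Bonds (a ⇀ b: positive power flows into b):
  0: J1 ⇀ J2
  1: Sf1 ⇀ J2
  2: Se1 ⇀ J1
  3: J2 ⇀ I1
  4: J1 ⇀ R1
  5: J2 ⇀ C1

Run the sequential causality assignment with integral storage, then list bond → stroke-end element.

bond 1 →Sf1  (source Sf1 imposes f)
bond 2 →J1  (Se1 fixes effort; stroke away)
bond 3 →I1  (I1 outputs flow p/I1)
bond 5 →J2  (C1 outputs effort q/C1)
bond 0 →J1  (common-e at J2 fixed by 5)
bond 4 →R1  (only one flow-in slot at J1)

β0 →J1
β1 →Sf1
β2 →J1
β3 →I1
β4 →R1
β5 →J2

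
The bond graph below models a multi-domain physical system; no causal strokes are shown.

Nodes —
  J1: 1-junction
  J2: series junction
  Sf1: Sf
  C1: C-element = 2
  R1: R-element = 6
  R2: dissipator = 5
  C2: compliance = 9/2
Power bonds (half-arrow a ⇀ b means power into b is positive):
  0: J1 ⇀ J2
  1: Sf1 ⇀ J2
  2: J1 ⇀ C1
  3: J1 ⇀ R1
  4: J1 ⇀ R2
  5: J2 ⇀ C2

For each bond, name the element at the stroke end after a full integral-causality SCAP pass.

β0 |J2
β1 |Sf1
β2 |J1
β3 |J1
β4 |J1
β5 |J2

β1 stroke at Sf1  (source Sf1 imposes f)
β0 stroke at J2  (J2: bond 1 brought flow, rest push out)
β5 stroke at J2  (common-f at J2 fixed by 1)
β2 stroke at J1  (1-jn J1 has f-setter on 0)
β3 stroke at J1  (J1 flow already set via bond 0)
β4 stroke at J1  (J1: bond 0 brought flow, rest push out)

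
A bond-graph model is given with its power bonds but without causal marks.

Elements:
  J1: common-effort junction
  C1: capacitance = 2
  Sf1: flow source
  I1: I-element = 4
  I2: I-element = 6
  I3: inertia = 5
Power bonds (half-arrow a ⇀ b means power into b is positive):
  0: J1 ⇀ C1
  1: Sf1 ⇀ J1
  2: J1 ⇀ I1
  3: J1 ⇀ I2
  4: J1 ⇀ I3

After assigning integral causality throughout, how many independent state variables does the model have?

b1 |Sf1  (Sf1: flow source, stroke at near end)
b0 |J1  (C1 integral (e out))
b2 |I1  (common-e at J1 fixed by 0)
b3 |I2  (J1: bond 0 brought effort, rest push out)
b4 |I3  (J1: bond 0 brought effort, rest push out)

4  (C1, I1, I2, I3 all integral)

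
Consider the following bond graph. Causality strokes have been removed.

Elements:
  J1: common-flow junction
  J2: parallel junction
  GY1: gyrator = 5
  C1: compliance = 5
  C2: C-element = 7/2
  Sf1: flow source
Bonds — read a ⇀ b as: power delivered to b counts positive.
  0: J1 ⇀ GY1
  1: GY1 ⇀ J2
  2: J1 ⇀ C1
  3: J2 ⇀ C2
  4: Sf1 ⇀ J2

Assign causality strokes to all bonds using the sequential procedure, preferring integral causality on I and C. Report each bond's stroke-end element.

β0 →GY1
β1 →GY1
β2 →J1
β3 →J2
β4 →Sf1

β4 stroke at Sf1  (Sf1 (Sf) sets flow on bond)
β2 stroke at J1  (C1 integral (e out))
β0 stroke at GY1  (J1: last free bond brings flow in)
β1 stroke at GY1  (GY1 both-in/both-out from 0)
β3 stroke at J2  (only one effort-in slot at J2)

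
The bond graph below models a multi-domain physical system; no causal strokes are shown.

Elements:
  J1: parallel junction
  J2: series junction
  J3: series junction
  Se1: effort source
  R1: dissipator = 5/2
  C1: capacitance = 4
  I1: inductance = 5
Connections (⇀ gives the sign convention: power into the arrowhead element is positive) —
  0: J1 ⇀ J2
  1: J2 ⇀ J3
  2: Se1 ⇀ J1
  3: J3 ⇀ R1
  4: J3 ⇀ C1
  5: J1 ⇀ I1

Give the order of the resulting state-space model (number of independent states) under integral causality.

bond 2 |J1  (source Se1 imposes e)
bond 0 |J2  (common-e at J1 fixed by 2)
bond 5 |I1  (0-jn J1 has e-setter on 2)
bond 1 |J3  (J2 needs exactly one f-in)
bond 4 |J3  (C1 integral (e out))
bond 3 |R1  (J3: last free bond brings flow in)

2  (C1, I1 all integral)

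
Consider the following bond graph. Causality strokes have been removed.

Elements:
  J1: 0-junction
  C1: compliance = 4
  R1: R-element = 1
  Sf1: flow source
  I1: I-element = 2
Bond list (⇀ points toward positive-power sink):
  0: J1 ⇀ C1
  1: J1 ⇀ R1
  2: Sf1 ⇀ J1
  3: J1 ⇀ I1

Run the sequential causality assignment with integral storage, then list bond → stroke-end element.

β0 |J1
β1 |R1
β2 |Sf1
β3 |I1

bond 2 →Sf1  (Sf1 (Sf) sets flow on bond)
bond 0 →J1  (C1 outputs effort q/C1)
bond 1 →R1  (J1 effort already set via bond 0)
bond 3 →I1  (J1: bond 0 brought effort, rest push out)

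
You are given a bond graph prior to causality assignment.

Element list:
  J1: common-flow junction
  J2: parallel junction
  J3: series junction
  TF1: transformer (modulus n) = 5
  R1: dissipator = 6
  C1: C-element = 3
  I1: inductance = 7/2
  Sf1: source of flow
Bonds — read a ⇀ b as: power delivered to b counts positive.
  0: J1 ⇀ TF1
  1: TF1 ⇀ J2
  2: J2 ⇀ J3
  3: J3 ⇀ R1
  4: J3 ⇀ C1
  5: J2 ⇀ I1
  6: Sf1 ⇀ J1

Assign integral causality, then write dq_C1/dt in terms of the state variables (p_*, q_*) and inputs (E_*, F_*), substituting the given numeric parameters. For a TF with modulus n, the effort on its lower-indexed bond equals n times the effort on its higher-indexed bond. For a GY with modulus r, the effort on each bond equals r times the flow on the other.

β6 stroke at Sf1  (Sf1 (Sf) sets flow on bond)
β0 stroke at J1  (J1 flow already set via bond 6)
β1 stroke at TF1  (TF TF1: opposite of bond 0)
β4 stroke at J3  (C1: C, integral causality)
β5 stroke at I1  (I1 outputs flow p/I1)
β2 stroke at J2  (J2 needs exactly one e-in)
β3 stroke at J3  (1-jn J3 has f-setter on 2)

dq_C1/dt = 5*F_Sf1 - 2*p_I1/7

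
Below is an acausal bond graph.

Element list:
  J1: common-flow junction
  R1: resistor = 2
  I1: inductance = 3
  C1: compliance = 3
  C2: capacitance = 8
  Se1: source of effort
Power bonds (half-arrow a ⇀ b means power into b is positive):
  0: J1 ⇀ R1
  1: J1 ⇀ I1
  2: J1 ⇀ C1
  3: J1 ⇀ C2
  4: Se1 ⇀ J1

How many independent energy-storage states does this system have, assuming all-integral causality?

3  (C1, C2, I1 all integral)

β4 →J1  (Se1 (Se) sets effort on bond)
β1 →I1  (I1 outputs flow p/I1)
β0 →J1  (common-f at J1 fixed by 1)
β2 →J1  (J1 flow already set via bond 1)
β3 →J1  (1-jn J1 has f-setter on 1)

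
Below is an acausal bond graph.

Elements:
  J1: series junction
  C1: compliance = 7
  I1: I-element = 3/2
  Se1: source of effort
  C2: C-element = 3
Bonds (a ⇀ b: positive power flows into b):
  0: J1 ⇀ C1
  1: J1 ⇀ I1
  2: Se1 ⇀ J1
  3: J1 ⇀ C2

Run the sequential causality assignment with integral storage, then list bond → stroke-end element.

b0 stroke→J1
b1 stroke→I1
b2 stroke→J1
b3 stroke→J1

β2 stroke→J1  (Se1: effort source, stroke at far end)
β0 stroke→J1  (C1 integral (e out))
β1 stroke→I1  (prefer integral on I1)
β3 stroke→J1  (J1: bond 1 brought flow, rest push out)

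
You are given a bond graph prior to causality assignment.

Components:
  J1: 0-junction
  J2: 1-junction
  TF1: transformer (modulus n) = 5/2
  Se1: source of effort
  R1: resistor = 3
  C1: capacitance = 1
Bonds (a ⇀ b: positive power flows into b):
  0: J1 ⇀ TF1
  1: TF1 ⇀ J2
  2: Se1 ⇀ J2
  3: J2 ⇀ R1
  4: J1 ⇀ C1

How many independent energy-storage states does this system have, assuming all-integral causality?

1  (C1 all integral)

b2 →J2  (Se1 (Se) sets effort on bond)
b4 →J1  (C1 outputs effort q/C1)
b0 →TF1  (J1: bond 4 brought effort, rest push out)
b1 →J2  (TF TF1: opposite of bond 0)
b3 →R1  (closing 1-jn rule on J2)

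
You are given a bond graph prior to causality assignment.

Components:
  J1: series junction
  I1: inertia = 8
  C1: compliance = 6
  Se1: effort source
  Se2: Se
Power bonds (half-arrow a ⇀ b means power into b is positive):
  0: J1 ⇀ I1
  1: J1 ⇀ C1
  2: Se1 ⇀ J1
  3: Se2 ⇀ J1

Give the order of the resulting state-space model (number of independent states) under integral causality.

#2 stroke at J1  (Se1 (Se) sets effort on bond)
#3 stroke at J1  (Se2: effort source, stroke at far end)
#0 stroke at I1  (I1: I, integral causality)
#1 stroke at J1  (1-jn J1 has f-setter on 0)

2  (C1, I1 all integral)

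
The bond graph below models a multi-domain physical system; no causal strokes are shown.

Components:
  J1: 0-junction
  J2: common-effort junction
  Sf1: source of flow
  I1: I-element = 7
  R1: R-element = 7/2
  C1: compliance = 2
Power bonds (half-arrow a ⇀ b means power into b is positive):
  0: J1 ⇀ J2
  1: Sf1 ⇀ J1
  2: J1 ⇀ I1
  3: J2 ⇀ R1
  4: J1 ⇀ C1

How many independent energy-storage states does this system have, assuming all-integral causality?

2  (C1, I1 all integral)

bond 1 stroke→Sf1  (Sf1 (Sf) sets flow on bond)
bond 2 stroke→I1  (prefer integral on I1)
bond 4 stroke→J1  (C1 integral (e out))
bond 0 stroke→J2  (0-jn J1 has e-setter on 4)
bond 3 stroke→R1  (J2: bond 0 brought effort, rest push out)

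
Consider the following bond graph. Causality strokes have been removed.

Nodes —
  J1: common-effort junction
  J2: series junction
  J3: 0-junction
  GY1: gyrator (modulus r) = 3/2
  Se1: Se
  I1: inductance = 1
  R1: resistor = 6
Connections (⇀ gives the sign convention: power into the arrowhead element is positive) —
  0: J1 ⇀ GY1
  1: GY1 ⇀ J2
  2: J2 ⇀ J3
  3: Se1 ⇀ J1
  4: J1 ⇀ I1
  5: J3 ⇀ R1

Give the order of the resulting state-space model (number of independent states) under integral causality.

bond 3 stroke at J1  (Se1 fixes effort; stroke away)
bond 0 stroke at GY1  (0-jn J1 has e-setter on 3)
bond 4 stroke at I1  (common-e at J1 fixed by 3)
bond 1 stroke at GY1  (GY GY1: same side as bond 0)
bond 2 stroke at J2  (common-f at J2 fixed by 1)
bond 5 stroke at J3  (closing 0-jn rule on J3)

1  (I1 all integral)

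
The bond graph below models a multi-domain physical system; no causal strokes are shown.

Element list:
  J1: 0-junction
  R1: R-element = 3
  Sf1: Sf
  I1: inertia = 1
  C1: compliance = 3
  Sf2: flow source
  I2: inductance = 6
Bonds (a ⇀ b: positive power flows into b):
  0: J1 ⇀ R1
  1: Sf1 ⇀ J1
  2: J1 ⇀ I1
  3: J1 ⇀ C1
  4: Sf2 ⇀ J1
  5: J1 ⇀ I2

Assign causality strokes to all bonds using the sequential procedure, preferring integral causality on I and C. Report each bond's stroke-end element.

#1 stroke at Sf1  (Sf1 (Sf) sets flow on bond)
#4 stroke at Sf2  (Sf2 (Sf) sets flow on bond)
#2 stroke at I1  (I1 integral (f out))
#3 stroke at J1  (prefer integral on C1)
#0 stroke at R1  (J1: bond 3 brought effort, rest push out)
#5 stroke at I2  (common-e at J1 fixed by 3)

bond 0 |R1
bond 1 |Sf1
bond 2 |I1
bond 3 |J1
bond 4 |Sf2
bond 5 |I2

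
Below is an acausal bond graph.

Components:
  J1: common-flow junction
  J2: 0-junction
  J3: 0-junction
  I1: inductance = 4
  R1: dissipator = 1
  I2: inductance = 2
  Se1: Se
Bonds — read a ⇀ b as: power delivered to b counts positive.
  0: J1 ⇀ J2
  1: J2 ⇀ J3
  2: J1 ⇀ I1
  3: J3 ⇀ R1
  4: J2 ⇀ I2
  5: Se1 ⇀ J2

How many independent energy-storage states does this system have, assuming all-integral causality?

#5 |J2  (source Se1 imposes e)
#0 |J1  (common-e at J2 fixed by 5)
#1 |J3  (0-jn J2 has e-setter on 5)
#4 |I2  (common-e at J2 fixed by 5)
#3 |R1  (J3 effort already set via bond 1)
#2 |I1  (J1: last free bond brings flow in)

2  (I1, I2 all integral)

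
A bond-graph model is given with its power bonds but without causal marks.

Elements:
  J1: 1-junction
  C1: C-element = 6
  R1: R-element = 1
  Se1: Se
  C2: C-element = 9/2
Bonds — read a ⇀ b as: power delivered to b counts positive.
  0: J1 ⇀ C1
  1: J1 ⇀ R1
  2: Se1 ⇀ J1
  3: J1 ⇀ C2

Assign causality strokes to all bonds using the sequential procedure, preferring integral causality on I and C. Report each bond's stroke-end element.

#2 stroke at J1  (Se1 (Se) sets effort on bond)
#0 stroke at J1  (C1 integral (e out))
#3 stroke at J1  (prefer integral on C2)
#1 stroke at R1  (closing 1-jn rule on J1)

b0 stroke at J1
b1 stroke at R1
b2 stroke at J1
b3 stroke at J1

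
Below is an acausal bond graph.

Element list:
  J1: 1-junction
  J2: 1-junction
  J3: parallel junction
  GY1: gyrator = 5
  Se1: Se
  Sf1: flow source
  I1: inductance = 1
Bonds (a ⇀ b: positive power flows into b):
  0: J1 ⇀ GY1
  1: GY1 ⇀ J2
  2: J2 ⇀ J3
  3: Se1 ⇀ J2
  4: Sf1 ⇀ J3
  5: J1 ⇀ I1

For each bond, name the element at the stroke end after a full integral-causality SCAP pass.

#0 |J1
#1 |J2
#2 |J3
#3 |J2
#4 |Sf1
#5 |I1

β3 →J2  (Se1: effort source, stroke at far end)
β4 →Sf1  (Sf1 fixes flow; stroke at Sf1)
β2 →J3  (closing 0-jn rule on J3)
β1 →J2  (common-f at J2 fixed by 2)
β0 →J1  (GY1 both-in/both-out from 1)
β5 →I1  (only one flow-in slot at J1)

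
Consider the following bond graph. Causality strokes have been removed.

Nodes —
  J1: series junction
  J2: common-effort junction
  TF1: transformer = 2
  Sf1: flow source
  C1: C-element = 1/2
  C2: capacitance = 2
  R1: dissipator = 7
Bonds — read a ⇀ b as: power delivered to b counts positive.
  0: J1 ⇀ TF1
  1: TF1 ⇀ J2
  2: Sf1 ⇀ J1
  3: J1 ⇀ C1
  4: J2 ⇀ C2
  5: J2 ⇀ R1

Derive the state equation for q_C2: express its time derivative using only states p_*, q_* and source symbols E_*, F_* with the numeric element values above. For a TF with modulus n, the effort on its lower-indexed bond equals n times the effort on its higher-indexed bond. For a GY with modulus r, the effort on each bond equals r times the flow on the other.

β2 stroke at Sf1  (Sf1 fixes flow; stroke at Sf1)
β0 stroke at J1  (J1: bond 2 brought flow, rest push out)
β3 stroke at J1  (J1: bond 2 brought flow, rest push out)
β1 stroke at TF1  (TF1 one-in-one-out from 0)
β4 stroke at J2  (C2 outputs effort q/C2)
β5 stroke at R1  (common-e at J2 fixed by 4)

dq_C2/dt = 2*F_Sf1 - q_C2/14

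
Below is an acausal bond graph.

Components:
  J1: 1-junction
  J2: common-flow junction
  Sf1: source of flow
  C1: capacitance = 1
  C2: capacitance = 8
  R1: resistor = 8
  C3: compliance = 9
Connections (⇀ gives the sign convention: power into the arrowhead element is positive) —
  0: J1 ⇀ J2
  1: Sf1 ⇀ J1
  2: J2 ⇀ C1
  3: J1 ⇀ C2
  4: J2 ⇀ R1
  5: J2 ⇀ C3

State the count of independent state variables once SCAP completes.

b1 stroke→Sf1  (Sf1 fixes flow; stroke at Sf1)
b0 stroke→J1  (J1 flow already set via bond 1)
b3 stroke→J1  (common-f at J1 fixed by 1)
b2 stroke→J2  (1-jn J2 has f-setter on 0)
b4 stroke→J2  (J2: bond 0 brought flow, rest push out)
b5 stroke→J2  (1-jn J2 has f-setter on 0)

3  (C1, C2, C3 all integral)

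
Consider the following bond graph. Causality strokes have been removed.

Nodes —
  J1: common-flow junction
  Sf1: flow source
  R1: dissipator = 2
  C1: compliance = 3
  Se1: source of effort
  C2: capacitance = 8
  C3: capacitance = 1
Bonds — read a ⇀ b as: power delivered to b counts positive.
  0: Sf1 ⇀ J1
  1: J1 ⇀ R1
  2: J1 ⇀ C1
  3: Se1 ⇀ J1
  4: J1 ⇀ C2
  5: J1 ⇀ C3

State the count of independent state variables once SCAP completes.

bond 0 →Sf1  (Sf1: flow source, stroke at near end)
bond 3 →J1  (Se1 (Se) sets effort on bond)
bond 1 →J1  (J1 flow already set via bond 0)
bond 2 →J1  (J1 flow already set via bond 0)
bond 4 →J1  (J1 flow already set via bond 0)
bond 5 →J1  (J1 flow already set via bond 0)

3  (C1, C2, C3 all integral)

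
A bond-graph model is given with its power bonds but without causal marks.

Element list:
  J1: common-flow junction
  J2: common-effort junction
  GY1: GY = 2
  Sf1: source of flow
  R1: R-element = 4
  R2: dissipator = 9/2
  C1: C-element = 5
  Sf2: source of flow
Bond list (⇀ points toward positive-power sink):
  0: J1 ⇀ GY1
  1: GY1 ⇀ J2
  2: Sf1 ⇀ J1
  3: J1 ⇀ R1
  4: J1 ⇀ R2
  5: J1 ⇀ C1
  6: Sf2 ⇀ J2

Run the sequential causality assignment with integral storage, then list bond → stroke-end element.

#0 →J1
#1 →J2
#2 →Sf1
#3 →J1
#4 →J1
#5 →J1
#6 →Sf2

#2 stroke at Sf1  (Sf1: flow source, stroke at near end)
#6 stroke at Sf2  (Sf2 fixes flow; stroke at Sf2)
#0 stroke at J1  (1-jn J1 has f-setter on 2)
#3 stroke at J1  (1-jn J1 has f-setter on 2)
#4 stroke at J1  (J1 flow already set via bond 2)
#5 stroke at J1  (J1: bond 2 brought flow, rest push out)
#1 stroke at J2  (J2: last free bond brings effort in)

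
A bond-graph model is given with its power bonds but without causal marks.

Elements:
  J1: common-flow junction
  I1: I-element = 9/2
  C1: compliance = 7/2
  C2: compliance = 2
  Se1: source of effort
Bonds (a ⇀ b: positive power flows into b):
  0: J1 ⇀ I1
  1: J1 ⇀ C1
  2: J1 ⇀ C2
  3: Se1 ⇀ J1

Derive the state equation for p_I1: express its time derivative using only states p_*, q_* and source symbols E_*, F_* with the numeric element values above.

dp_I1/dt = E_Se1 - 2*q_C1/7 - q_C2/2

#3 stroke→J1  (Se1 fixes effort; stroke away)
#0 stroke→I1  (I1: I, integral causality)
#1 stroke→J1  (J1: bond 0 brought flow, rest push out)
#2 stroke→J1  (1-jn J1 has f-setter on 0)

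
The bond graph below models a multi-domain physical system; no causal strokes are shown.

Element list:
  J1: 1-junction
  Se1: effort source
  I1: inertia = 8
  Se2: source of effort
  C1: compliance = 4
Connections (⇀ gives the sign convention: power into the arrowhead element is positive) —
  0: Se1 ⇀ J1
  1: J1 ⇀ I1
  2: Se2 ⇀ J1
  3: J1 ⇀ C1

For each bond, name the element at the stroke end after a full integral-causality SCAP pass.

#0 stroke at J1
#1 stroke at I1
#2 stroke at J1
#3 stroke at J1

#0 |J1  (Se1 (Se) sets effort on bond)
#2 |J1  (Se2 fixes effort; stroke away)
#1 |I1  (prefer integral on I1)
#3 |J1  (1-jn J1 has f-setter on 1)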